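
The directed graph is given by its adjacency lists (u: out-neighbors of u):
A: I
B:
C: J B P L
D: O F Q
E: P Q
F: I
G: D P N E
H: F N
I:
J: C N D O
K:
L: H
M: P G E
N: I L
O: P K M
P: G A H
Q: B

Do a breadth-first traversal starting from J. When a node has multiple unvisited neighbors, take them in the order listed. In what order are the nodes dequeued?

J → C → N → D → O → B → P → L → I → F → Q → K → M → G → A → H → E

Visit J; enqueue C, N, D, O → queue [C, N, D, O]
Visit C; enqueue B, P, L → queue [N, D, O, B, P, L]
Visit N; enqueue I → queue [D, O, B, P, L, I]
Visit D; enqueue F, Q → queue [O, B, P, L, I, F, Q]
Visit O; enqueue K, M → queue [B, P, L, I, F, Q, K, M]
Visit B → queue [P, L, I, F, Q, K, M]
Visit P; enqueue G, A, H → queue [L, I, F, Q, K, M, G, A, H]
Visit L → queue [I, F, Q, K, M, G, A, H]
Visit I → queue [F, Q, K, M, G, A, H]
Visit F → queue [Q, K, M, G, A, H]
Visit Q → queue [K, M, G, A, H]
Visit K → queue [M, G, A, H]
Visit M; enqueue E → queue [G, A, H, E]
Visit G → queue [A, H, E]
Visit A → queue [H, E]
Visit H → queue [E]
Visit E → queue []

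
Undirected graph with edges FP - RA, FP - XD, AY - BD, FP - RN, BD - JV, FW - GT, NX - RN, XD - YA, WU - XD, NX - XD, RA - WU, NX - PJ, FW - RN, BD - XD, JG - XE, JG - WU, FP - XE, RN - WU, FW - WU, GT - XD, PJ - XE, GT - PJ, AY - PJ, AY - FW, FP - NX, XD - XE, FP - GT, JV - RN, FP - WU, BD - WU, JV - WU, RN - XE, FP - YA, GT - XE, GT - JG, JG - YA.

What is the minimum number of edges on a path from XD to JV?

2

Level 0: XD
Level 1: BD, FP, GT, NX, WU, XE, YA
Level 2: AY, FW, JG, JV, PJ, RA, RN
JV first appears at level 2.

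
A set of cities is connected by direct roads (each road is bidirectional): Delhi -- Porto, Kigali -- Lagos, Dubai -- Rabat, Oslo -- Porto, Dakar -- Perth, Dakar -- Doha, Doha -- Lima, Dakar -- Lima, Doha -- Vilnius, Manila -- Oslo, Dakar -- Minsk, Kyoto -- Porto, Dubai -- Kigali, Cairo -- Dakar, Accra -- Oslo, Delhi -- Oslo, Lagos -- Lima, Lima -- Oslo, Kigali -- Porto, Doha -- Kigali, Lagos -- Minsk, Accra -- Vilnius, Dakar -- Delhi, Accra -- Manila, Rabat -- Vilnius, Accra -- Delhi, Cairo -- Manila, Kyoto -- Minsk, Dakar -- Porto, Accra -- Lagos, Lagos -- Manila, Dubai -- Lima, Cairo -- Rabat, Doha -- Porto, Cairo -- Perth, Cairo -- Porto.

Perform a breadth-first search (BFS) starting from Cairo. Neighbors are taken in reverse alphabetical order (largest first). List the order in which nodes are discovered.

Visit Cairo; enqueue Rabat, Porto, Perth, Manila, Dakar → queue [Rabat, Porto, Perth, Manila, Dakar]
Visit Rabat; enqueue Vilnius, Dubai → queue [Porto, Perth, Manila, Dakar, Vilnius, Dubai]
Visit Porto; enqueue Oslo, Kyoto, Kigali, Doha, Delhi → queue [Perth, Manila, Dakar, Vilnius, Dubai, Oslo, Kyoto, Kigali, Doha, Delhi]
Visit Perth → queue [Manila, Dakar, Vilnius, Dubai, Oslo, Kyoto, Kigali, Doha, Delhi]
Visit Manila; enqueue Lagos, Accra → queue [Dakar, Vilnius, Dubai, Oslo, Kyoto, Kigali, Doha, Delhi, Lagos, Accra]
Visit Dakar; enqueue Minsk, Lima → queue [Vilnius, Dubai, Oslo, Kyoto, Kigali, Doha, Delhi, Lagos, Accra, Minsk, Lima]
Visit Vilnius → queue [Dubai, Oslo, Kyoto, Kigali, Doha, Delhi, Lagos, Accra, Minsk, Lima]
Visit Dubai → queue [Oslo, Kyoto, Kigali, Doha, Delhi, Lagos, Accra, Minsk, Lima]
Visit Oslo → queue [Kyoto, Kigali, Doha, Delhi, Lagos, Accra, Minsk, Lima]
Visit Kyoto → queue [Kigali, Doha, Delhi, Lagos, Accra, Minsk, Lima]
Visit Kigali → queue [Doha, Delhi, Lagos, Accra, Minsk, Lima]
Visit Doha → queue [Delhi, Lagos, Accra, Minsk, Lima]
Visit Delhi → queue [Lagos, Accra, Minsk, Lima]
Visit Lagos → queue [Accra, Minsk, Lima]
Visit Accra → queue [Minsk, Lima]
Visit Minsk → queue [Lima]
Visit Lima → queue []

Cairo, Rabat, Porto, Perth, Manila, Dakar, Vilnius, Dubai, Oslo, Kyoto, Kigali, Doha, Delhi, Lagos, Accra, Minsk, Lima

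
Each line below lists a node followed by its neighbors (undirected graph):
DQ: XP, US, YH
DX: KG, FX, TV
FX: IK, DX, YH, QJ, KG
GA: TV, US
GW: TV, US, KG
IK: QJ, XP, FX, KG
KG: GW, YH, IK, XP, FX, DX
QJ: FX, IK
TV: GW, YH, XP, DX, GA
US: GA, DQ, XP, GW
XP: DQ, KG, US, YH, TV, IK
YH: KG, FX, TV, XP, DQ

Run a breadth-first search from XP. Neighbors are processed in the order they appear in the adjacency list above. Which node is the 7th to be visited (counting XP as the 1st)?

IK

Visit XP; enqueue DQ, KG, US, YH, TV, IK → queue [DQ, KG, US, YH, TV, IK]
Visit DQ → queue [KG, US, YH, TV, IK]
Visit KG; enqueue GW, FX, DX → queue [US, YH, TV, IK, GW, FX, DX]
Visit US; enqueue GA → queue [YH, TV, IK, GW, FX, DX, GA]
Visit YH → queue [TV, IK, GW, FX, DX, GA]
Visit TV → queue [IK, GW, FX, DX, GA]
Visit IK; enqueue QJ → queue [GW, FX, DX, GA, QJ]
Visit GW → queue [FX, DX, GA, QJ]
Visit FX → queue [DX, GA, QJ]
Visit DX → queue [GA, QJ]
Visit GA → queue [QJ]
Visit QJ → queue []

Visit order: XP, DQ, KG, US, YH, TV, IK, GW, FX, DX, GA, QJ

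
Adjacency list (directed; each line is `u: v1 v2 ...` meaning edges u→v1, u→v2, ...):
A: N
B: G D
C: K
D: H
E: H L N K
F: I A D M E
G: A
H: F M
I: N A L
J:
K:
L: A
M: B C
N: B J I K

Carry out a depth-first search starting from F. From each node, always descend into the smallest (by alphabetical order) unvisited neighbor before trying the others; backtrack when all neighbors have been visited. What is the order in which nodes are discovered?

F -> A -> N -> B -> D -> H -> M -> C -> K -> G -> I -> L -> J -> E

Visit F
F → A
A → N
N → B
B → D
D → H
H → M
M → C
C → K
B → G
N → I
I → L
N → J
F → E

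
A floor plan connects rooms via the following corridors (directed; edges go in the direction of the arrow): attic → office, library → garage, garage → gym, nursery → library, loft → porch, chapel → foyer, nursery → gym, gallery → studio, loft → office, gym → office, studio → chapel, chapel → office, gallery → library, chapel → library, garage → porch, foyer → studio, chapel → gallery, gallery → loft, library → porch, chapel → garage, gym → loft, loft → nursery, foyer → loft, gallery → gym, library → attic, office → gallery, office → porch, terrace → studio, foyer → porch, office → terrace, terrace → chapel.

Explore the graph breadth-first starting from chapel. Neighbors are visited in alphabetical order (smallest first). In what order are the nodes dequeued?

chapel foyer gallery garage library office loft porch studio gym attic terrace nursery

Visit chapel; enqueue foyer, gallery, garage, library, office → queue [foyer, gallery, garage, library, office]
Visit foyer; enqueue loft, porch, studio → queue [gallery, garage, library, office, loft, porch, studio]
Visit gallery; enqueue gym → queue [garage, library, office, loft, porch, studio, gym]
Visit garage → queue [library, office, loft, porch, studio, gym]
Visit library; enqueue attic → queue [office, loft, porch, studio, gym, attic]
Visit office; enqueue terrace → queue [loft, porch, studio, gym, attic, terrace]
Visit loft; enqueue nursery → queue [porch, studio, gym, attic, terrace, nursery]
Visit porch → queue [studio, gym, attic, terrace, nursery]
Visit studio → queue [gym, attic, terrace, nursery]
Visit gym → queue [attic, terrace, nursery]
Visit attic → queue [terrace, nursery]
Visit terrace → queue [nursery]
Visit nursery → queue []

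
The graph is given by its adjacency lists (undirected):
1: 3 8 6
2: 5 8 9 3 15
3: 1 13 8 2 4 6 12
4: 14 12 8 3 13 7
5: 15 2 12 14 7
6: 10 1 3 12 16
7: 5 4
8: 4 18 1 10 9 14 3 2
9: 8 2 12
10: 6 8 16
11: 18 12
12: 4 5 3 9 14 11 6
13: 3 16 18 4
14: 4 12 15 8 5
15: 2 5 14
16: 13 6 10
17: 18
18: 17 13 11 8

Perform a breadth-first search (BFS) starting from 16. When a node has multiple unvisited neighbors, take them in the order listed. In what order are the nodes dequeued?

16, 13, 6, 10, 3, 18, 4, 1, 12, 8, 2, 17, 11, 14, 7, 5, 9, 15

Visit 16; enqueue 13, 6, 10 → queue [13, 6, 10]
Visit 13; enqueue 3, 18, 4 → queue [6, 10, 3, 18, 4]
Visit 6; enqueue 1, 12 → queue [10, 3, 18, 4, 1, 12]
Visit 10; enqueue 8 → queue [3, 18, 4, 1, 12, 8]
Visit 3; enqueue 2 → queue [18, 4, 1, 12, 8, 2]
Visit 18; enqueue 17, 11 → queue [4, 1, 12, 8, 2, 17, 11]
Visit 4; enqueue 14, 7 → queue [1, 12, 8, 2, 17, 11, 14, 7]
Visit 1 → queue [12, 8, 2, 17, 11, 14, 7]
Visit 12; enqueue 5, 9 → queue [8, 2, 17, 11, 14, 7, 5, 9]
Visit 8 → queue [2, 17, 11, 14, 7, 5, 9]
Visit 2; enqueue 15 → queue [17, 11, 14, 7, 5, 9, 15]
Visit 17 → queue [11, 14, 7, 5, 9, 15]
Visit 11 → queue [14, 7, 5, 9, 15]
Visit 14 → queue [7, 5, 9, 15]
Visit 7 → queue [5, 9, 15]
Visit 5 → queue [9, 15]
Visit 9 → queue [15]
Visit 15 → queue []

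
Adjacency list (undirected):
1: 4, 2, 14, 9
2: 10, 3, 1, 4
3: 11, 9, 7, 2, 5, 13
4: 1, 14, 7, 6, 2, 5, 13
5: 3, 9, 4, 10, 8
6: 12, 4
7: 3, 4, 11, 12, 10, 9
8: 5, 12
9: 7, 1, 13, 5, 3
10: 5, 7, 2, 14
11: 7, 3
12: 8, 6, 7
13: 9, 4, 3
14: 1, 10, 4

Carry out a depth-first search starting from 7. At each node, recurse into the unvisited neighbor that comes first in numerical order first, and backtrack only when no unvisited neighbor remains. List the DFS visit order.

Visit 7
7 → 3
3 → 2
2 → 1
1 → 4
4 → 5
5 → 8
8 → 12
12 → 6
5 → 9
9 → 13
5 → 10
10 → 14
3 → 11

7, 3, 2, 1, 4, 5, 8, 12, 6, 9, 13, 10, 14, 11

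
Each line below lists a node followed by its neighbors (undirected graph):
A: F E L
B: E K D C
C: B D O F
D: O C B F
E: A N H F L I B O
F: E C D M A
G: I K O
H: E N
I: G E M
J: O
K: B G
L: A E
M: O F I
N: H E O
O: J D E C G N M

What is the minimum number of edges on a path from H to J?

Level 0: H
Level 1: E, N
Level 2: A, B, F, I, L, O
Level 3: C, D, G, J, K, M
J first appears at level 3.

3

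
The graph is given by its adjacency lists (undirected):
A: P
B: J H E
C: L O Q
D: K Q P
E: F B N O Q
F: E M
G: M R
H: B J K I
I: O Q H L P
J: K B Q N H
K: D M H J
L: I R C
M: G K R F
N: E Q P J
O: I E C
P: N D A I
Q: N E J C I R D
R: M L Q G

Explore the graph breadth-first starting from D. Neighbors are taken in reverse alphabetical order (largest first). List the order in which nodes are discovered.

D Q P K R N J I E C A M H L G B O F

Visit D; enqueue Q, P, K → queue [Q, P, K]
Visit Q; enqueue R, N, J, I, E, C → queue [P, K, R, N, J, I, E, C]
Visit P; enqueue A → queue [K, R, N, J, I, E, C, A]
Visit K; enqueue M, H → queue [R, N, J, I, E, C, A, M, H]
Visit R; enqueue L, G → queue [N, J, I, E, C, A, M, H, L, G]
Visit N → queue [J, I, E, C, A, M, H, L, G]
Visit J; enqueue B → queue [I, E, C, A, M, H, L, G, B]
Visit I; enqueue O → queue [E, C, A, M, H, L, G, B, O]
Visit E; enqueue F → queue [C, A, M, H, L, G, B, O, F]
Visit C → queue [A, M, H, L, G, B, O, F]
Visit A → queue [M, H, L, G, B, O, F]
Visit M → queue [H, L, G, B, O, F]
Visit H → queue [L, G, B, O, F]
Visit L → queue [G, B, O, F]
Visit G → queue [B, O, F]
Visit B → queue [O, F]
Visit O → queue [F]
Visit F → queue []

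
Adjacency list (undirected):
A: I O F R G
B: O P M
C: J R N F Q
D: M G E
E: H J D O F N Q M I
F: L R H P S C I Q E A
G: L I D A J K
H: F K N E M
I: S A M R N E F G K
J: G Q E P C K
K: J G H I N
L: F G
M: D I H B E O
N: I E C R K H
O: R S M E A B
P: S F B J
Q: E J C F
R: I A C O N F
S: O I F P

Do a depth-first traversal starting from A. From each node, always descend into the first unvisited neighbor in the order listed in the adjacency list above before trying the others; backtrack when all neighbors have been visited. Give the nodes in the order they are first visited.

A → I → S → O → R → C → J → G → L → F → H → K → N → E → D → M → B → P → Q

Visit A
A → I
I → S
S → O
O → R
R → C
C → J
J → G
G → L
L → F
F → H
H → K
K → N
N → E
E → D
D → M
M → B
B → P
E → Q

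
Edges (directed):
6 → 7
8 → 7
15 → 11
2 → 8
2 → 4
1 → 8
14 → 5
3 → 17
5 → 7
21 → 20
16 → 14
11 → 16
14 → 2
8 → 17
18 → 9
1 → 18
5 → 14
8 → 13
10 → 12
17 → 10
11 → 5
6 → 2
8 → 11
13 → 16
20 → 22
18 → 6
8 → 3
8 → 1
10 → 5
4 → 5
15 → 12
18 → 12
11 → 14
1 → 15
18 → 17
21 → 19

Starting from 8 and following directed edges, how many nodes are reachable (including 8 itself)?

BFS from 8 visits: 8, 1, 3, 7, 11, 13, 17, 15, 18, 5, 14, 16, 10, 12, 6, 9, 2, 4
Reachable nodes: 18 of 22 total.

18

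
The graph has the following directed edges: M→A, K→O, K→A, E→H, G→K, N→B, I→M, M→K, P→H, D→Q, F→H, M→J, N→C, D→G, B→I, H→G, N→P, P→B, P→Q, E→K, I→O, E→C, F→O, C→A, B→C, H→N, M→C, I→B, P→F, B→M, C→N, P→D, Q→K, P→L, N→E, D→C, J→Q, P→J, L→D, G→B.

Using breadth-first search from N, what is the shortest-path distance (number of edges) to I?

2

Level 0: N
Level 1: B, C, E, P
Level 2: A, D, F, H, I, J, K, L, M, Q
Level 3: G, O
I first appears at level 2.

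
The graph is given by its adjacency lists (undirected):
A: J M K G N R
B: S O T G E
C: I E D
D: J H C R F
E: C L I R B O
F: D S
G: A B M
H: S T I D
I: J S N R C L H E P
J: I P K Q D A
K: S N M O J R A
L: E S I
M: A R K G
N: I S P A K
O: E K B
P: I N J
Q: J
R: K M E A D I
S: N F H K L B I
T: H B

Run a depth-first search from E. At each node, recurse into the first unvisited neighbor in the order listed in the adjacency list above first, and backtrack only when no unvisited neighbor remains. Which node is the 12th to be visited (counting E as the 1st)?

B

Visit E
E → C
C → I
I → J
J → P
P → N
N → S
S → F
F → D
D → H
H → T
T → B
B → O
O → K
K → M
M → A
A → G
A → R
S → L
J → Q

Visit order: E, C, I, J, P, N, S, F, D, H, T, B, O, K, M, A, G, R, L, Q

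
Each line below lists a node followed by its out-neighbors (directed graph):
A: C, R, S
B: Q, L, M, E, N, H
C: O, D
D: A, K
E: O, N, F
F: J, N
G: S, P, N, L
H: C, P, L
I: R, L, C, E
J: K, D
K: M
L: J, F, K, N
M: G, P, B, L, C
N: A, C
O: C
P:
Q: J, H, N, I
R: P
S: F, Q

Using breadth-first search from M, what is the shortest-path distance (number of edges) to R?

4

Level 0: M
Level 1: B, C, G, L, P
Level 2: D, E, F, H, J, K, N, O, Q, S
Level 3: A, I
Level 4: R
R first appears at level 4.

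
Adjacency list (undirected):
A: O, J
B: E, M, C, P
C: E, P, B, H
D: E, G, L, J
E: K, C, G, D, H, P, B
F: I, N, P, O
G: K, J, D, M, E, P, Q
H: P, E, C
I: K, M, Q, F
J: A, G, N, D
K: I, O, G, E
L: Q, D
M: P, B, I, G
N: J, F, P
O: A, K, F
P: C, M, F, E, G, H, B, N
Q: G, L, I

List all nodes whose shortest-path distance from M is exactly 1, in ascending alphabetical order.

Level 0: M
Level 1: B, G, I, P
Level 2: C, D, E, F, H, J, K, N, Q
Level 3: A, L, O

B, G, I, P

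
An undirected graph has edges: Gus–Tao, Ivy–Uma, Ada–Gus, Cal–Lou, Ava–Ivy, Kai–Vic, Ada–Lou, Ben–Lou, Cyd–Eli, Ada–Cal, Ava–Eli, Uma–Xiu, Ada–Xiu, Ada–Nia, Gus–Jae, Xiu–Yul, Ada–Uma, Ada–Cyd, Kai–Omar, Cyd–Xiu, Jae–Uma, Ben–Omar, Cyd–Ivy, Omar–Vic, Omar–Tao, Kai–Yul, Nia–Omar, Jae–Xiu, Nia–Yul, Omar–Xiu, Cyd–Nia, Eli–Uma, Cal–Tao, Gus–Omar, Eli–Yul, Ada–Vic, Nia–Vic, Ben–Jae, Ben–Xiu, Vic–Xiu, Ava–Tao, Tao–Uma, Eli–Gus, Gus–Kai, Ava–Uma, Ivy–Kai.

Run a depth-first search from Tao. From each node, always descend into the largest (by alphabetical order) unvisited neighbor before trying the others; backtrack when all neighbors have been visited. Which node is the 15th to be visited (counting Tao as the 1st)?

Visit Tao
Tao → Uma
Uma → Xiu
Xiu → Yul
Yul → Nia
Nia → Vic
Vic → Omar
Omar → Kai
Kai → Ivy
Ivy → Cyd
Cyd → Eli
Eli → Gus
Gus → Jae
Jae → Ben
Ben → Lou
Lou → Cal
Cal → Ada
Eli → Ava

Visit order: Tao, Uma, Xiu, Yul, Nia, Vic, Omar, Kai, Ivy, Cyd, Eli, Gus, Jae, Ben, Lou, Cal, Ada, Ava

Lou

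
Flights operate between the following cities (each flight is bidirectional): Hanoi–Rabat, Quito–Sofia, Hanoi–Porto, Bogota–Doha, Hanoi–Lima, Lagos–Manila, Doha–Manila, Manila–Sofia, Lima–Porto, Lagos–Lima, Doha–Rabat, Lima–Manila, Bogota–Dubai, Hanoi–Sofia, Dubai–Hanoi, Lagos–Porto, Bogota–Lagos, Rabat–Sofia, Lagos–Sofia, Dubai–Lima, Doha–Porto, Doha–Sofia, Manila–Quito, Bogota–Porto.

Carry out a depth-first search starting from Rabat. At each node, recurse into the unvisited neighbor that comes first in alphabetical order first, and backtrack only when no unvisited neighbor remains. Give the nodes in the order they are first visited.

Rabat, Doha, Bogota, Dubai, Hanoi, Lima, Lagos, Manila, Quito, Sofia, Porto

Visit Rabat
Rabat → Doha
Doha → Bogota
Bogota → Dubai
Dubai → Hanoi
Hanoi → Lima
Lima → Lagos
Lagos → Manila
Manila → Quito
Quito → Sofia
Lagos → Porto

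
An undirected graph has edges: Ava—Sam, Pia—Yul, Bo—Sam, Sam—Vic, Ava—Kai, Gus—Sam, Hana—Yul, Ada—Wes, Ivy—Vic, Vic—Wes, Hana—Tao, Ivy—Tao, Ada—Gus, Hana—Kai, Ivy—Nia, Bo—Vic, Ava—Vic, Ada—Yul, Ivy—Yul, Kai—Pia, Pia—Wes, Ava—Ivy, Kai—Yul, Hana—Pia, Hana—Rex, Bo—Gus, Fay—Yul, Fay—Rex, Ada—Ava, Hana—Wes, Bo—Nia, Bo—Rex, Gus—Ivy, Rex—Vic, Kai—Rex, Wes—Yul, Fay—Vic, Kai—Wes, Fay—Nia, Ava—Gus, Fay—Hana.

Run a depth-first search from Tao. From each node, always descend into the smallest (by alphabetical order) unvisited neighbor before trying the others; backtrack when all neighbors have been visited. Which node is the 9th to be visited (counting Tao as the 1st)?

Visit Tao
Tao → Hana
Hana → Fay
Fay → Nia
Nia → Bo
Bo → Gus
Gus → Ada
Ada → Ava
Ava → Ivy
Ivy → Vic
Vic → Rex
Rex → Kai
Kai → Pia
Pia → Wes
Wes → Yul
Vic → Sam

Visit order: Tao, Hana, Fay, Nia, Bo, Gus, Ada, Ava, Ivy, Vic, Rex, Kai, Pia, Wes, Yul, Sam

Ivy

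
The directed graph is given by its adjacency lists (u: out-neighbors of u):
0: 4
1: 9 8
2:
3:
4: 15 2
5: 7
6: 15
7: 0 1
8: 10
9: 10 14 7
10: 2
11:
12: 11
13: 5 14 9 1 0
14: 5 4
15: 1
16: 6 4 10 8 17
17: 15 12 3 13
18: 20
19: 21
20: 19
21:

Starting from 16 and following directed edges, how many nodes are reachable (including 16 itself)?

18

BFS from 16 visits: 16, 6, 4, 10, 8, 17, 15, 2, 12, 3, 13, 1, 11, 5, 14, 9, 0, 7
Reachable nodes: 18 of 22 total.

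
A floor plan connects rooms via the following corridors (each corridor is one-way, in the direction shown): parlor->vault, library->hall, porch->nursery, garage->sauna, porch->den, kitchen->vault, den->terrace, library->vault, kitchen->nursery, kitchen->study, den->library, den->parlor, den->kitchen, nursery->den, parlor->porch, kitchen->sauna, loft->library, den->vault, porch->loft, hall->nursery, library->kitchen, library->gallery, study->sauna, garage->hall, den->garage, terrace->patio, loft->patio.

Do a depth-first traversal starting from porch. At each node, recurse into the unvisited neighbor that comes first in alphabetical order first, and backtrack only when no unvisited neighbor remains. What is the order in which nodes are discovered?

porch, den, garage, hall, nursery, sauna, kitchen, study, vault, library, gallery, parlor, terrace, patio, loft

Visit porch
porch → den
den → garage
garage → hall
hall → nursery
garage → sauna
den → kitchen
kitchen → study
kitchen → vault
den → library
library → gallery
den → parlor
den → terrace
terrace → patio
porch → loft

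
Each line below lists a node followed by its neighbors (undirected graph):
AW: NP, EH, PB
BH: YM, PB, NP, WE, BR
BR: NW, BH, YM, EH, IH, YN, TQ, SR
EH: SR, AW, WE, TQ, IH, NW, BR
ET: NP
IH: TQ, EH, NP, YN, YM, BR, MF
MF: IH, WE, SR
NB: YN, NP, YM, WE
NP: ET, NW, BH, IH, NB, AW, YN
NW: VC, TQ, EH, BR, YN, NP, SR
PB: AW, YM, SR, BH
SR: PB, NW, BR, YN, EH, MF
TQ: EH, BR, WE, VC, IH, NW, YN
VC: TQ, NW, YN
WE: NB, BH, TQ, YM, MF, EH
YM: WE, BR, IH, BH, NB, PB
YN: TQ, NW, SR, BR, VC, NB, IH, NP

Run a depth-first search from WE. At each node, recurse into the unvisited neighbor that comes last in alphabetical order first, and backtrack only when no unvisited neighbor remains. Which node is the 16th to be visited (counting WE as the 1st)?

AW

Visit WE
WE → YM
YM → PB
PB → SR
SR → YN
YN → VC
VC → TQ
TQ → NW
NW → NP
NP → NB
NP → IH
IH → MF
IH → EH
EH → BR
BR → BH
EH → AW
NP → ET

Visit order: WE, YM, PB, SR, YN, VC, TQ, NW, NP, NB, IH, MF, EH, BR, BH, AW, ET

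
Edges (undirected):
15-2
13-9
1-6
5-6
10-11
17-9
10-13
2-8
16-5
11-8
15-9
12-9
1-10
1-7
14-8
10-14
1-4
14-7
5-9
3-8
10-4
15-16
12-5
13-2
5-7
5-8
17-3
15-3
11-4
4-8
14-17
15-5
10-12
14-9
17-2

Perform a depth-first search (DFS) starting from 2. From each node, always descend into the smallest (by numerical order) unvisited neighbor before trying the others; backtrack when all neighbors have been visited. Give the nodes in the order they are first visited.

2 -> 8 -> 3 -> 15 -> 5 -> 6 -> 1 -> 4 -> 10 -> 11 -> 12 -> 9 -> 13 -> 14 -> 7 -> 17 -> 16

Visit 2
2 → 8
8 → 3
3 → 15
15 → 5
5 → 6
6 → 1
1 → 4
4 → 10
10 → 11
10 → 12
12 → 9
9 → 13
9 → 14
14 → 7
14 → 17
5 → 16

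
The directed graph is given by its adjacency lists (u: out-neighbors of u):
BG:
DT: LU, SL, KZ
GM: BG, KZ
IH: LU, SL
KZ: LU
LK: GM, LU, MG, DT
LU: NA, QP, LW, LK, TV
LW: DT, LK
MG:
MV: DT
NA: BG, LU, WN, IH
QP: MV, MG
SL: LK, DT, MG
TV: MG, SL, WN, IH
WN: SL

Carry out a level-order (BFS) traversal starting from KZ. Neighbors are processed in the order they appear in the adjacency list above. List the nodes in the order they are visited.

KZ -> LU -> NA -> QP -> LW -> LK -> TV -> BG -> WN -> IH -> MV -> MG -> DT -> GM -> SL

Visit KZ; enqueue LU → queue [LU]
Visit LU; enqueue NA, QP, LW, LK, TV → queue [NA, QP, LW, LK, TV]
Visit NA; enqueue BG, WN, IH → queue [QP, LW, LK, TV, BG, WN, IH]
Visit QP; enqueue MV, MG → queue [LW, LK, TV, BG, WN, IH, MV, MG]
Visit LW; enqueue DT → queue [LK, TV, BG, WN, IH, MV, MG, DT]
Visit LK; enqueue GM → queue [TV, BG, WN, IH, MV, MG, DT, GM]
Visit TV; enqueue SL → queue [BG, WN, IH, MV, MG, DT, GM, SL]
Visit BG → queue [WN, IH, MV, MG, DT, GM, SL]
Visit WN → queue [IH, MV, MG, DT, GM, SL]
Visit IH → queue [MV, MG, DT, GM, SL]
Visit MV → queue [MG, DT, GM, SL]
Visit MG → queue [DT, GM, SL]
Visit DT → queue [GM, SL]
Visit GM → queue [SL]
Visit SL → queue []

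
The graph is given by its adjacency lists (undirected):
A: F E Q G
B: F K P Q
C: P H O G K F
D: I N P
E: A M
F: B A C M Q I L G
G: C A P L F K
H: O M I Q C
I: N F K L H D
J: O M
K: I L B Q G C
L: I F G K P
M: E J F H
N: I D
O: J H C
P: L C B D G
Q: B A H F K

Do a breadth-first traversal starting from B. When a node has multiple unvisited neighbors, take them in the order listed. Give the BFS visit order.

B, F, K, P, Q, A, C, M, I, L, G, D, H, E, O, J, N

Visit B; enqueue F, K, P, Q → queue [F, K, P, Q]
Visit F; enqueue A, C, M, I, L, G → queue [K, P, Q, A, C, M, I, L, G]
Visit K → queue [P, Q, A, C, M, I, L, G]
Visit P; enqueue D → queue [Q, A, C, M, I, L, G, D]
Visit Q; enqueue H → queue [A, C, M, I, L, G, D, H]
Visit A; enqueue E → queue [C, M, I, L, G, D, H, E]
Visit C; enqueue O → queue [M, I, L, G, D, H, E, O]
Visit M; enqueue J → queue [I, L, G, D, H, E, O, J]
Visit I; enqueue N → queue [L, G, D, H, E, O, J, N]
Visit L → queue [G, D, H, E, O, J, N]
Visit G → queue [D, H, E, O, J, N]
Visit D → queue [H, E, O, J, N]
Visit H → queue [E, O, J, N]
Visit E → queue [O, J, N]
Visit O → queue [J, N]
Visit J → queue [N]
Visit N → queue []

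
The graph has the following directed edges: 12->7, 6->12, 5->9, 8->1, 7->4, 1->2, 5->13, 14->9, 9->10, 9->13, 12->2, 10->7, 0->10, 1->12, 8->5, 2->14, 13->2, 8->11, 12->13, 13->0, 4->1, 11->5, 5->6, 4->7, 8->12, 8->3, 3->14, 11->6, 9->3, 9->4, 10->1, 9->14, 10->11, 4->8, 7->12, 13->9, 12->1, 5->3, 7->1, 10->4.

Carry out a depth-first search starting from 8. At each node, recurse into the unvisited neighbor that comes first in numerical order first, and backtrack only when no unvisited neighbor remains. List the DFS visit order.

8, 1, 2, 14, 9, 3, 4, 7, 12, 13, 0, 10, 11, 5, 6

Visit 8
8 → 1
1 → 2
2 → 14
14 → 9
9 → 3
9 → 4
4 → 7
7 → 12
12 → 13
13 → 0
0 → 10
10 → 11
11 → 5
5 → 6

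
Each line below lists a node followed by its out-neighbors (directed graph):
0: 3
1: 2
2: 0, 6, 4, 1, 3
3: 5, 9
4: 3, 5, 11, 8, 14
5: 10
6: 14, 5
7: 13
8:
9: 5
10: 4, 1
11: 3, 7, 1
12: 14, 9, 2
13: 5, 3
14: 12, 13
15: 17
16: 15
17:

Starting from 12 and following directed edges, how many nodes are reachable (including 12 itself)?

BFS from 12 visits: 12, 14, 9, 2, 13, 5, 0, 6, 4, 1, 3, 10, 11, 8, 7
Reachable nodes: 15 of 18 total.

15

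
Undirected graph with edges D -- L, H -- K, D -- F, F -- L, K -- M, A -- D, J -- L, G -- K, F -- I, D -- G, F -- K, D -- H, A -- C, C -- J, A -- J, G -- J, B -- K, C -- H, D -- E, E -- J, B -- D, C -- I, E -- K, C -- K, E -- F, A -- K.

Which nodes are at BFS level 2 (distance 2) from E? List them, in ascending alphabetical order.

Level 0: E
Level 1: D, F, J, K
Level 2: A, B, C, G, H, I, L, M

A, B, C, G, H, I, L, M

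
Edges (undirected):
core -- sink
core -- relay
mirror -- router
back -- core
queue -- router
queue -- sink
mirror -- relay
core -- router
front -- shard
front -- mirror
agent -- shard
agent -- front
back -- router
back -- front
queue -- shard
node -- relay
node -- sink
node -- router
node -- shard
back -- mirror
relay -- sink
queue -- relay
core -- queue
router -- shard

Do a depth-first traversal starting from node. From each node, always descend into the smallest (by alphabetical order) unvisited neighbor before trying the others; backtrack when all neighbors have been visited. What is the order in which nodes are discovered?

Visit node
node → relay
relay → core
core → back
back → front
front → agent
agent → shard
shard → queue
queue → router
router → mirror
queue → sink

node → relay → core → back → front → agent → shard → queue → router → mirror → sink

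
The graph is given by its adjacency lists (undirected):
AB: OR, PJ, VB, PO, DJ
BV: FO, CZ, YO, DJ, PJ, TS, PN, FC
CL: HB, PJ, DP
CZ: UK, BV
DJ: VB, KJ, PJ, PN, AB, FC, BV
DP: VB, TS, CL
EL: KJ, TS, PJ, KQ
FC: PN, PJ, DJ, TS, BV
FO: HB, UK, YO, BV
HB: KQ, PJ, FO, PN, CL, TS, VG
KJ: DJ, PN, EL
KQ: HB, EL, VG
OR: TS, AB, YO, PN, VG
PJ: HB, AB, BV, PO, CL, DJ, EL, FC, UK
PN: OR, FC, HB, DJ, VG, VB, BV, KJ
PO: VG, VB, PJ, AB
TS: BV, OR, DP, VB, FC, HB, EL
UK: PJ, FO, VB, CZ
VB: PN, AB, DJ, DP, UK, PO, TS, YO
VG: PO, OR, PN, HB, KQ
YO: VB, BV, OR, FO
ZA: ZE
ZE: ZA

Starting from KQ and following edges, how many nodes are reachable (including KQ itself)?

21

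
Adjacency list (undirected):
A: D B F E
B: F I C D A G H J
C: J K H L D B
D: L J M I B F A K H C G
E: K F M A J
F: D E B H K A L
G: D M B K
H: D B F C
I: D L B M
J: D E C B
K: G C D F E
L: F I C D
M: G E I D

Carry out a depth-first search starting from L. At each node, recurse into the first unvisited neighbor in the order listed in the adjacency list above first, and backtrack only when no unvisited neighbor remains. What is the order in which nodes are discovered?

L → F → D → J → E → K → G → M → I → B → C → H → A

Visit L
L → F
F → D
D → J
J → E
E → K
K → G
G → M
M → I
I → B
B → C
C → H
B → A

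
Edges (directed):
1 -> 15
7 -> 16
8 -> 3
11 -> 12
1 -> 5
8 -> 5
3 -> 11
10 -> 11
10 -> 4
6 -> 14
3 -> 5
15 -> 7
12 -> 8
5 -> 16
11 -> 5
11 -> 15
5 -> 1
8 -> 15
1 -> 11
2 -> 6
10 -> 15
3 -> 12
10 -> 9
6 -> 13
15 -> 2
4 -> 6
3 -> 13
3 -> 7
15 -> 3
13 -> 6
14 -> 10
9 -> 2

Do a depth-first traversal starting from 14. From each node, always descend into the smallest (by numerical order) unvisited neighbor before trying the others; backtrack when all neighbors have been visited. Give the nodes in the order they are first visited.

Visit 14
14 → 10
10 → 4
4 → 6
6 → 13
10 → 9
9 → 2
10 → 11
11 → 5
5 → 1
1 → 15
15 → 3
3 → 7
7 → 16
3 → 12
12 → 8

14, 10, 4, 6, 13, 9, 2, 11, 5, 1, 15, 3, 7, 16, 12, 8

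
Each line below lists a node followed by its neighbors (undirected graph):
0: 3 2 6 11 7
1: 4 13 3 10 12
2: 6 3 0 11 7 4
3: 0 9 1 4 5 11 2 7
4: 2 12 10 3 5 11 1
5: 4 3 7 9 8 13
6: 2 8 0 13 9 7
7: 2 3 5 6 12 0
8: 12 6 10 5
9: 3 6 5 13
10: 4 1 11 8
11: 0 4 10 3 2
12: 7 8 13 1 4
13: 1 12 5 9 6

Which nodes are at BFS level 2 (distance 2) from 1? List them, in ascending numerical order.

0, 2, 5, 6, 7, 8, 9, 11

Level 0: 1
Level 1: 3, 4, 10, 12, 13
Level 2: 0, 2, 5, 6, 7, 8, 9, 11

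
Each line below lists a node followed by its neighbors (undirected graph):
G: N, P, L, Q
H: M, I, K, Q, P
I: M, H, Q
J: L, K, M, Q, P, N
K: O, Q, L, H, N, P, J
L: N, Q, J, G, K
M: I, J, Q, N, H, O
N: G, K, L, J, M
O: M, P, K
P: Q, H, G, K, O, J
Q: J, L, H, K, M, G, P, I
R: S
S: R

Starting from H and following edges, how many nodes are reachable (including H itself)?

BFS from H visits: H, I, K, M, P, Q, J, L, N, O, G
Reachable nodes: 11 of 13 total.

11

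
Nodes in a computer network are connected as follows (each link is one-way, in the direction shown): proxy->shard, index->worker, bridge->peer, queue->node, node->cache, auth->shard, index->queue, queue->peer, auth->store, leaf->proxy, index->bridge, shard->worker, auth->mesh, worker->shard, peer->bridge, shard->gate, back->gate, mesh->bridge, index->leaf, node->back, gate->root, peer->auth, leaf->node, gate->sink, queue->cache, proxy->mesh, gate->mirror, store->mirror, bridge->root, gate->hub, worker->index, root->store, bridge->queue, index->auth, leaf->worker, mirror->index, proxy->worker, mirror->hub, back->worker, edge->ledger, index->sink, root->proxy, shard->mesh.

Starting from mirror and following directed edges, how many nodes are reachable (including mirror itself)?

BFS from mirror visits: mirror, hub, index, auth, bridge, leaf, queue, sink, worker, mesh, shard, store, peer, root, node, proxy, cache, gate, back
Reachable nodes: 19 of 21 total.

19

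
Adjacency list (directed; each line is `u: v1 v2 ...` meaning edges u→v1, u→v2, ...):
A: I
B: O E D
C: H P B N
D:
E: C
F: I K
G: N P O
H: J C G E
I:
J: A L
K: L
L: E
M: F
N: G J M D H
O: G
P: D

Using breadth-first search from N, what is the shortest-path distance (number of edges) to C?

Level 0: N
Level 1: D, G, H, J, M
Level 2: A, C, E, F, L, O, P
Level 3: B, I, K
C first appears at level 2.

2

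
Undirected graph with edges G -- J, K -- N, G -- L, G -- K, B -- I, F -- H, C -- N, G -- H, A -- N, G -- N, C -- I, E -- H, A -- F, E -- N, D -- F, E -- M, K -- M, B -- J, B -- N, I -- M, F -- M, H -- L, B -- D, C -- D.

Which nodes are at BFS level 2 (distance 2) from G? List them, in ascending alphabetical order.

A, B, C, E, F, M

Level 0: G
Level 1: H, J, K, L, N
Level 2: A, B, C, E, F, M
Level 3: D, I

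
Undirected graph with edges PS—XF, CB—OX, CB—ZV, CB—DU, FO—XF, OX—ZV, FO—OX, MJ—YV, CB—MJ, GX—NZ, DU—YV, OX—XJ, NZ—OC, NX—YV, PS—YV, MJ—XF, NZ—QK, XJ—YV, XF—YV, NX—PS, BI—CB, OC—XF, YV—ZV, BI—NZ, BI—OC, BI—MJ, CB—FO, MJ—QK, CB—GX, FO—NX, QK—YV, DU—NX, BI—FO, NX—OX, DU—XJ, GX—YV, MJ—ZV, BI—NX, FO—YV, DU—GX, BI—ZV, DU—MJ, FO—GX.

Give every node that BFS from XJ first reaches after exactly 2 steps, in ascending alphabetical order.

CB, FO, GX, MJ, NX, PS, QK, XF, ZV

Level 0: XJ
Level 1: DU, OX, YV
Level 2: CB, FO, GX, MJ, NX, PS, QK, XF, ZV
Level 3: BI, NZ, OC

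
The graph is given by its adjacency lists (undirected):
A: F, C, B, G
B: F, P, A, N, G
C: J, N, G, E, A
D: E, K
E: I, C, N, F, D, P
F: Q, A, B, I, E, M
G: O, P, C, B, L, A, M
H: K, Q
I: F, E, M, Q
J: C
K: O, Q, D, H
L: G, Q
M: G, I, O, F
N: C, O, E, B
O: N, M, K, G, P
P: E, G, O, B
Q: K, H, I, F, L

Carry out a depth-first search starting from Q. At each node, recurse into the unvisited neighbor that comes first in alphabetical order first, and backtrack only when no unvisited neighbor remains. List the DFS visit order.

Visit Q
Q → F
F → A
A → B
B → G
G → C
C → E
E → D
D → K
K → H
K → O
O → M
M → I
O → N
O → P
C → J
G → L

Q, F, A, B, G, C, E, D, K, H, O, M, I, N, P, J, L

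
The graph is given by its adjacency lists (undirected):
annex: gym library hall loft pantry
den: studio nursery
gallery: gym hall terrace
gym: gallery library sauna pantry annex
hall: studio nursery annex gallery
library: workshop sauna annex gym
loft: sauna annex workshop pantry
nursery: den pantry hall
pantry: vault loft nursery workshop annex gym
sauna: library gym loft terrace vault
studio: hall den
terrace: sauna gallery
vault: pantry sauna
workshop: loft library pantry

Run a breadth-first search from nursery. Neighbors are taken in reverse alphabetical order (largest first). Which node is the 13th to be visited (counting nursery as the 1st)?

sauna

Visit nursery; enqueue pantry, hall, den → queue [pantry, hall, den]
Visit pantry; enqueue workshop, vault, loft, gym, annex → queue [hall, den, workshop, vault, loft, gym, annex]
Visit hall; enqueue studio, gallery → queue [den, workshop, vault, loft, gym, annex, studio, gallery]
Visit den → queue [workshop, vault, loft, gym, annex, studio, gallery]
Visit workshop; enqueue library → queue [vault, loft, gym, annex, studio, gallery, library]
Visit vault; enqueue sauna → queue [loft, gym, annex, studio, gallery, library, sauna]
Visit loft → queue [gym, annex, studio, gallery, library, sauna]
Visit gym → queue [annex, studio, gallery, library, sauna]
Visit annex → queue [studio, gallery, library, sauna]
Visit studio → queue [gallery, library, sauna]
Visit gallery; enqueue terrace → queue [library, sauna, terrace]
Visit library → queue [sauna, terrace]
Visit sauna → queue [terrace]
Visit terrace → queue []

Visit order: nursery, pantry, hall, den, workshop, vault, loft, gym, annex, studio, gallery, library, sauna, terrace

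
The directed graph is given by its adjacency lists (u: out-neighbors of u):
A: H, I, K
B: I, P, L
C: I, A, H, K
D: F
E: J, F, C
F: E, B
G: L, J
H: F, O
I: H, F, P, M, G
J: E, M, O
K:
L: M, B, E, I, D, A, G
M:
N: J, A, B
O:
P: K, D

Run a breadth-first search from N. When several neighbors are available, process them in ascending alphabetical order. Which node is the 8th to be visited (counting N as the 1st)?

L

Visit N; enqueue A, B, J → queue [A, B, J]
Visit A; enqueue H, I, K → queue [B, J, H, I, K]
Visit B; enqueue L, P → queue [J, H, I, K, L, P]
Visit J; enqueue E, M, O → queue [H, I, K, L, P, E, M, O]
Visit H; enqueue F → queue [I, K, L, P, E, M, O, F]
Visit I; enqueue G → queue [K, L, P, E, M, O, F, G]
Visit K → queue [L, P, E, M, O, F, G]
Visit L; enqueue D → queue [P, E, M, O, F, G, D]
Visit P → queue [E, M, O, F, G, D]
Visit E; enqueue C → queue [M, O, F, G, D, C]
Visit M → queue [O, F, G, D, C]
Visit O → queue [F, G, D, C]
Visit F → queue [G, D, C]
Visit G → queue [D, C]
Visit D → queue [C]
Visit C → queue []

Visit order: N, A, B, J, H, I, K, L, P, E, M, O, F, G, D, C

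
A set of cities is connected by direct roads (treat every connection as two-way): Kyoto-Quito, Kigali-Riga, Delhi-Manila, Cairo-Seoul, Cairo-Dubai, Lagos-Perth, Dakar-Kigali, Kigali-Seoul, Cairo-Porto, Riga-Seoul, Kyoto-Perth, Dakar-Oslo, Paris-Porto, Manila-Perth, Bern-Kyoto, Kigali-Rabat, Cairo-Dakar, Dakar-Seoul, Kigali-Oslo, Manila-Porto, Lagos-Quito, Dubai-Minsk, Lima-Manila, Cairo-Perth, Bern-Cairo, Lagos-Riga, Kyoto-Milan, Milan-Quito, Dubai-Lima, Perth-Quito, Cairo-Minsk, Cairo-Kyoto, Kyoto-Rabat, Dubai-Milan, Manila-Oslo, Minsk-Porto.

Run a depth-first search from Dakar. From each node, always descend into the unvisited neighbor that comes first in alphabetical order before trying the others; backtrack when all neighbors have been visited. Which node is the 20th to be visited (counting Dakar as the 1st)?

Visit Dakar
Dakar → Cairo
Cairo → Bern
Bern → Kyoto
Kyoto → Milan
Milan → Dubai
Dubai → Lima
Lima → Manila
Manila → Delhi
Manila → Oslo
Oslo → Kigali
Kigali → Rabat
Kigali → Riga
Riga → Lagos
Lagos → Perth
Perth → Quito
Riga → Seoul
Manila → Porto
Porto → Minsk
Porto → Paris

Visit order: Dakar, Cairo, Bern, Kyoto, Milan, Dubai, Lima, Manila, Delhi, Oslo, Kigali, Rabat, Riga, Lagos, Perth, Quito, Seoul, Porto, Minsk, Paris

Paris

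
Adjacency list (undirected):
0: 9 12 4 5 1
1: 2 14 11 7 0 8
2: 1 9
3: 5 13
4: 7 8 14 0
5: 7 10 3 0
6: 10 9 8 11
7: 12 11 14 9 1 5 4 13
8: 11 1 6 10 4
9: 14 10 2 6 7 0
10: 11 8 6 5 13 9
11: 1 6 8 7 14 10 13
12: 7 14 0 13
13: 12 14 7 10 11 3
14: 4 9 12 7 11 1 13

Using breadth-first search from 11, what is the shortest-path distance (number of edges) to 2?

Level 0: 11
Level 1: 1, 6, 7, 8, 10, 13, 14
Level 2: 0, 2, 3, 4, 5, 9, 12
2 first appears at level 2.

2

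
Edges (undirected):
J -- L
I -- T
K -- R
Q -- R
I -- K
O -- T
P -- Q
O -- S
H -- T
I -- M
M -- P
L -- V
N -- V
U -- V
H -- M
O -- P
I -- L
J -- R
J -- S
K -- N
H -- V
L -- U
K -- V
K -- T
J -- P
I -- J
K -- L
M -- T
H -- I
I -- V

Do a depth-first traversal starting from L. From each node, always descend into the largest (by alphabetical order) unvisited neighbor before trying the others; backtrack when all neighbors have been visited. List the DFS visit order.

Visit L
L → V
V → U
V → N
N → K
K → T
T → O
O → S
S → J
J → R
R → Q
Q → P
P → M
M → I
I → H

L, V, U, N, K, T, O, S, J, R, Q, P, M, I, H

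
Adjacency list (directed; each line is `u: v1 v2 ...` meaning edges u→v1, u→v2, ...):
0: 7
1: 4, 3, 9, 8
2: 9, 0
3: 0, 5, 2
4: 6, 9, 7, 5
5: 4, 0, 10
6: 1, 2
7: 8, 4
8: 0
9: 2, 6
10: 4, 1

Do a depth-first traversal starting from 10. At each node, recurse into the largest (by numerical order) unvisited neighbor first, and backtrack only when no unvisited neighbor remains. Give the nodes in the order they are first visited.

Visit 10
10 → 4
4 → 9
9 → 6
6 → 2
2 → 0
0 → 7
7 → 8
6 → 1
1 → 3
3 → 5

10, 4, 9, 6, 2, 0, 7, 8, 1, 3, 5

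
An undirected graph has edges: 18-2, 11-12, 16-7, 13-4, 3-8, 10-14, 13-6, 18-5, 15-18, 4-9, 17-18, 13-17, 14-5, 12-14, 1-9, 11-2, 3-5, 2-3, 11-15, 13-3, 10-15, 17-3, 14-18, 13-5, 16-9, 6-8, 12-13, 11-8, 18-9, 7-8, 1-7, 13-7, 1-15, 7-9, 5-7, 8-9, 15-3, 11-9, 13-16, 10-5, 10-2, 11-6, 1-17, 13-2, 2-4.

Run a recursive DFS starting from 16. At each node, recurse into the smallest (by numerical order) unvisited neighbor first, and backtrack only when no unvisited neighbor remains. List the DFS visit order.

16 -> 7 -> 1 -> 9 -> 4 -> 2 -> 3 -> 5 -> 10 -> 14 -> 12 -> 11 -> 6 -> 8 -> 13 -> 17 -> 18 -> 15

Visit 16
16 → 7
7 → 1
1 → 9
9 → 4
4 → 2
2 → 3
3 → 5
5 → 10
10 → 14
14 → 12
12 → 11
11 → 6
6 → 8
6 → 13
13 → 17
17 → 18
18 → 15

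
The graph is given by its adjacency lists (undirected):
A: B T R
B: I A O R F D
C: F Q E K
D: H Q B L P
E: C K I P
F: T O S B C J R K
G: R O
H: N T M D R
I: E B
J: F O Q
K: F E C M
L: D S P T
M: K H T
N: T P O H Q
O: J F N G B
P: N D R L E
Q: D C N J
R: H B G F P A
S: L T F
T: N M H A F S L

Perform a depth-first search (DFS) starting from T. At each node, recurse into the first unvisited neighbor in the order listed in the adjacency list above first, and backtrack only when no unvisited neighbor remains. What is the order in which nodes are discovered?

Visit T
T → N
N → P
P → D
D → H
H → M
M → K
K → F
F → O
O → J
J → Q
Q → C
C → E
E → I
I → B
B → A
A → R
R → G
F → S
S → L

T, N, P, D, H, M, K, F, O, J, Q, C, E, I, B, A, R, G, S, L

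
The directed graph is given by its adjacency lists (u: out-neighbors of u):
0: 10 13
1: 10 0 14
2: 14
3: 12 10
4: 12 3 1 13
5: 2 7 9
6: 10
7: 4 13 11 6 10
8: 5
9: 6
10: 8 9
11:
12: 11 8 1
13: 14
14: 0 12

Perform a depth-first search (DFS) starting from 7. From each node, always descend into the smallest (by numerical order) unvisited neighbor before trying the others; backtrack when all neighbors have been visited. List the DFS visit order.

7 4 1 0 10 8 5 2 14 12 11 9 6 13 3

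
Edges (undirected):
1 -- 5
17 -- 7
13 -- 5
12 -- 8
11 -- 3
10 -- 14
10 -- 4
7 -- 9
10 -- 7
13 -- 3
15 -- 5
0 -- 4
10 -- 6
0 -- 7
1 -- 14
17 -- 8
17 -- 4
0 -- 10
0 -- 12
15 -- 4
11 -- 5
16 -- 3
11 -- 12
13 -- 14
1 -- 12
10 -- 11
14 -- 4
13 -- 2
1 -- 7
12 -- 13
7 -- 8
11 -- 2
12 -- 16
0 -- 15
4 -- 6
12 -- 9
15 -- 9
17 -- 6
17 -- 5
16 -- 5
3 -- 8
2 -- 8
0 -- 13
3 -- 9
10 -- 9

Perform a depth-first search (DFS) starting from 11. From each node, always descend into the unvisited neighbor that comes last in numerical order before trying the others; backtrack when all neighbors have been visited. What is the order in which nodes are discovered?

11 → 12 → 16 → 5 → 17 → 8 → 7 → 10 → 14 → 13 → 3 → 9 → 15 → 4 → 6 → 0 → 2 → 1

Visit 11
11 → 12
12 → 16
16 → 5
5 → 17
17 → 8
8 → 7
7 → 10
10 → 14
14 → 13
13 → 3
3 → 9
9 → 15
15 → 4
4 → 6
4 → 0
13 → 2
14 → 1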